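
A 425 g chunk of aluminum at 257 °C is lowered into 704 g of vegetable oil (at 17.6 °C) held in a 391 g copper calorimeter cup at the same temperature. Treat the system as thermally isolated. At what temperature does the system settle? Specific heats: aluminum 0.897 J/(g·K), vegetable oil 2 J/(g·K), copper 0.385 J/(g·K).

Let T be the final temperature. ΣQ_i = 0:
425·0.897·(T − 257) + 704·2·(T − 17.6) + 391·0.385·(T − 17.6) = 0
(381.23 + 1408 + 150.53) T = 381.23·257 + 1408·17.6 + 150.53·17.6
T ≈ 64.65 °C

T_f ≈ 64.6 °C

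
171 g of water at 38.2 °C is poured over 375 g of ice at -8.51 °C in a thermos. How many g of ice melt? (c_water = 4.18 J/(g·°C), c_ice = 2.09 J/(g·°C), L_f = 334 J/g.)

Water can give up m c ΔT = 171×4.18×38.2 = 27305 J before reaching 0 °C.
Of that, 375×2.09×8.51 = 6669.7 J goes to bring the ice to 0 °C, leaving 20635 J.
To melt every bit of ice: 375×334 = 125250 J.
That's not enough to melt it all — equilibrium is at 0 °C with ice remaining.
Mass melted = 20635/334 ≈ 61.78 g.

m_melted ≈ 61.8 g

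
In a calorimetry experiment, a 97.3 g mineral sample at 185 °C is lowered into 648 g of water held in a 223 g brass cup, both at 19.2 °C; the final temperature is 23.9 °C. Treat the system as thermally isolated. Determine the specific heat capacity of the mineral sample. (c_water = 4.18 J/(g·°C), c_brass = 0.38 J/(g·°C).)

c ≈ 0.838 J/(g·°C)

Setting the total heat transfer to zero:
97.3×c×(23.9 − 185) + 648×4.18×(23.9 − 19.2) + 223×0.38×(23.9 − 19.2) = 0
-15675 c = -13129
c = -13129/-15675 ≈ 0.8376 J/(g·°C)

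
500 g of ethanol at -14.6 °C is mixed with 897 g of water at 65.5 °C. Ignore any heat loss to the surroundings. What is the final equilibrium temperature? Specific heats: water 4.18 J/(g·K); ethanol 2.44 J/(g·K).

|Q_water| = |Q_ethanol|:
897×4.18×(65.5 − T) = 500×2.44×(T − (-14.6))
3749.5(65.5 − T) = 1220(T − (-14.6))
4969.5 T = 227778  ⇒  T ≈ 45.84 °C

T_f ≈ 45.8 °C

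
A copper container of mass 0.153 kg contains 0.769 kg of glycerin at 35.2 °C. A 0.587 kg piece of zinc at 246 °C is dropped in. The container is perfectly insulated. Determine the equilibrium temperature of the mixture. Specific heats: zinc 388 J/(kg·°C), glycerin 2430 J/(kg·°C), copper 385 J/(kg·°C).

Net heat exchanged in the isolated system is zero:
0.587·388·(T − 246) + 0.769·2430·(T − 35.2) + 0.153·385·(T − 35.2) = 0
227.76(T − 246) + 1868.7(T − 35.2) + 58.91(T − 35.2) = 0
(227.76 + 1868.7 + 58.91) T = 227.76·246 + 1868.7·35.2 + 58.91·35.2
T ≈ 57.48 °C

T_f ≈ 57.5 °C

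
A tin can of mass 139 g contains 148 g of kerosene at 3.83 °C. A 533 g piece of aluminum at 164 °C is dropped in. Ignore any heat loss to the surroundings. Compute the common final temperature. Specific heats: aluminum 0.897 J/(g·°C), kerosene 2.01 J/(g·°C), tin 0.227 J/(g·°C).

Conservation of energy gives ΣQ = 0:
533·0.897·(T − 164) + 148·2.01·(T − 3.83) + 139·0.227·(T − 3.83) = 0
478.1(T − 164) + 297.48(T − 3.83) + 31.55(T − 3.83) = 0
807.13 T = 79669
T ≈ 98.71 °C

T_f ≈ 98.7 °C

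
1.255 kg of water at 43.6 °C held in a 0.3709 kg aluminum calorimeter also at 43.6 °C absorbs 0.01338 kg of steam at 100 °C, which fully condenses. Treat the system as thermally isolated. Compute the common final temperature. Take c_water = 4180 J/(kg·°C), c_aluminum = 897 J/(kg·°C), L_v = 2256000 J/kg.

Setting the total heat transfer to zero:
latent heat released on condensation: 0.01338·2256000 = 30185
  condensed water 100 °C→T: 55.93(T − 100)
  original water: 5245.9(T − 43.6)
  cup: 332.7(T − 43.6)
5634.5 T = 30185 + 5592.8 + 243227 = 279005
T ≈ 49.52 °C — below 100 °C, confirming all the steam condensed.

T_f ≈ 49.5 °C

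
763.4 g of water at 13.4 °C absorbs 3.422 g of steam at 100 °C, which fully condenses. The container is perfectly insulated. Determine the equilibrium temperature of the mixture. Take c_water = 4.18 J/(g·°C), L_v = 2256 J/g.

T_f ≈ 16.2 °C

Let T be the final temperature. ΣQ_i = 0:
latent heat released on condensation: 3.422×2256 = 7720
  condensed water 100 °C→T: 14.3(T − 100)
  original water: 3191(T − 13.4)
3205.3 T = 7720 + 1430.4 + 42760 = 51910
T ≈ 16.19 °C, under the boiling point, so the assumption holds.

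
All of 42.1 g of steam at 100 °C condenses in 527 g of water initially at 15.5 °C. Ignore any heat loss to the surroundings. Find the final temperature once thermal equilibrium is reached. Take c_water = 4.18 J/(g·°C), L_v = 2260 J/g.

T_f ≈ 61.7 °C

Taking heat into each body as positive, Σ m c ΔT = 0:
condense steam: −42.1·2260 = −95146; condensed water 100 °C→T: 175.98(T − 100); original water: 2202.9(T − 15.5)
2378.8 T = 95146 + 17598 + 34144 = 146888
T ≈ 61.75 °C (< 100 °C, so full condensation is consistent).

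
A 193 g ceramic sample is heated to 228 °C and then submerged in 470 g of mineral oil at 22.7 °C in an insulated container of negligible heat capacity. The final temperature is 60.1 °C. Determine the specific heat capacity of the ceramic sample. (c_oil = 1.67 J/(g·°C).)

c ≈ 0.906 J/(g·°C)

Heat lost by the ceramic sample = heat gained by the oil:
193·c·(228 − 60.1) = 470·1.67·(60.1 − 22.7)
32405 c = 29355  ⇒  c ≈ 0.9059 J/(g·°C)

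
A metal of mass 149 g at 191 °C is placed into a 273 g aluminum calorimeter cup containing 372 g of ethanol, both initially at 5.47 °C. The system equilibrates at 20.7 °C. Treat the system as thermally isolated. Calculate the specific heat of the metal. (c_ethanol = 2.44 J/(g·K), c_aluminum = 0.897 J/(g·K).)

c ≈ 0.692 J/(g·K)

Heat gained plus heat lost sum to zero:
149×c×(20.7 − 191) + 372×2.44×(20.7 − 5.47) + 273×0.897×(20.7 − 5.47) = 0
-25375 c = -17554
c = -17554/-25375 ≈ 0.6918 J/(g·K)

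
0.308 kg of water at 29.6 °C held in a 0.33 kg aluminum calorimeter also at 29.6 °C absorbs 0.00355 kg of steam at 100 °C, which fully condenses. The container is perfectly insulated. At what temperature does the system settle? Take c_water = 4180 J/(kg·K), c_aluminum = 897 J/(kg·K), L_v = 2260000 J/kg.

Energy conservation, ΣQ = 0:
latent heat released on condensation: 0.00355×2260000 = 8023
  condensed water 100 °C→T: 14.84(T − 100)
  original water: 1287.4(T − 29.6)
  cup: 296.01(T − 29.6)
1598.3 T = 8023 + 1483.9 + 46870 = 56377
T ≈ 35.27 °C (< 100 °C, so full condensation is consistent).

T_f ≈ 35.3 °C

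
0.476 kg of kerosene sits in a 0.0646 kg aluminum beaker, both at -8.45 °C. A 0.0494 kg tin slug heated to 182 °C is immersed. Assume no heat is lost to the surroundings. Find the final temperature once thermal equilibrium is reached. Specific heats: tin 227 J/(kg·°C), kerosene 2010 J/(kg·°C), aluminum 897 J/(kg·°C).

T_f ≈ -6.4 °C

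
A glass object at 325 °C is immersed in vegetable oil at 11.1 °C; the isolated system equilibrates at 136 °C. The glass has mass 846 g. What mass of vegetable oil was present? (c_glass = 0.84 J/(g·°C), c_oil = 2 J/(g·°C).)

m ≈ 538 g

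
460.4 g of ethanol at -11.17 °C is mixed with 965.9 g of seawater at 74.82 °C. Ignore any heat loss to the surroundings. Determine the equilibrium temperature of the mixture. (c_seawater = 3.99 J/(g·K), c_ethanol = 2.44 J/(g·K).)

|Q_seawater| = |Q_ethanol|:
965.9×3.99×(74.82 − T) = 460.4×2.44×(T − (-11.17))
3853.9(74.82 − T) = 1123.4(T − (-11.17))
4977.3 T = 275804  ⇒  T ≈ 55.41 °C

T_f ≈ 55.4 °C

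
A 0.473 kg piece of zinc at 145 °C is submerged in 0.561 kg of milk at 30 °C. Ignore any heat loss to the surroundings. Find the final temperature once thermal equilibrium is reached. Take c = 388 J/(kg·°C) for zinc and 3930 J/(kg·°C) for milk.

T_f ≈ 38.8 °C

With ΣQ=0 the equilibrium temperature is the m·c-weighted mean:
T_f = (183.52×145 + 2204.7×30) / (183.52 + 2204.7)
    = 92753 / 2388.3 ≈ 38.84 °C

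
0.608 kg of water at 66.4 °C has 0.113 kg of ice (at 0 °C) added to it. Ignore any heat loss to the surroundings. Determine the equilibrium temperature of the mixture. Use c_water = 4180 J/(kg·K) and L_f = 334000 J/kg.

Setting the total heat transfer to zero:
melt ice: 0.113·334000 = 37742
  meltwater 0→T: 0.113·4180·T = 472.34 T
  water: 2541.4(T − 66.4)
3013.8 T = 168752 − 37742 = 131010
T ≈ 43.47 °C — above 0 °C, consistent with complete melting.

T_f ≈ 43.5 °C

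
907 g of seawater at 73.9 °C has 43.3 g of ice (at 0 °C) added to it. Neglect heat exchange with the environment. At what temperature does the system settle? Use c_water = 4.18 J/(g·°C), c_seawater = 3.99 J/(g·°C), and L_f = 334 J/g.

T_f ≈ 66.6 °C

Energy balance with sensible and latent terms:
melt ice: 43.3×334 = 14462
  meltwater 0→T: 43.3×4.18×T = 180.99 T
  seawater: 3618.9(T − 73.9)
3799.9 T = 267439 − 14462 = 252977
T ≈ 66.57 °C. Since T > 0 °C, the all-ice-melts assumption holds.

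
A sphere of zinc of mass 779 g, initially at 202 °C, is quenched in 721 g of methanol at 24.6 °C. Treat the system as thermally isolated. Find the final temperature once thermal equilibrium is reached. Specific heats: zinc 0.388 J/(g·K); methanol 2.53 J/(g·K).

T_f ≈ 49.8 °C

Energy conservation, ΣQ = 0:
779·0.388·(T − 202) + 721·2.53·(T − 24.6) = 0
(302.25 + 1824.1) T = 302.25·202 + 1824.1·24.6
T = 105929 / 2126.4 = 49.8 °C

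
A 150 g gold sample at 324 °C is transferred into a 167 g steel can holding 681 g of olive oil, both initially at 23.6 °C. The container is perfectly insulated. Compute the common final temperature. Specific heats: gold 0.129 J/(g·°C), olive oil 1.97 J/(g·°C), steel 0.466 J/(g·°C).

With ΣQ=0 the equilibrium temperature is the m·c-weighted mean:
T_f = (19.35×324 + 1341.6×23.6 + 77.82×23.6) / (19.35 + 1341.6 + 77.82)
    = 39767 / 1438.7 ≈ 27.64 °C

T_f ≈ 27.6 °C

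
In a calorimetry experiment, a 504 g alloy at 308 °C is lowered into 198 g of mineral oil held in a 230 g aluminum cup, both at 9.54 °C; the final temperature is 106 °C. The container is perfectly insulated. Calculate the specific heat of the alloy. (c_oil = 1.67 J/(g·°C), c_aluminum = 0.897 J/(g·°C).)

Let T be the final temperature. ΣQ_i = 0:
504×c×(106 − 308) + 198×1.67×(106 − 9.54) + 230×0.897×(106 − 9.54) = 0
-101808 c = -51796
c = -51796/-101808 ≈ 0.5088 J/(g·°C)

c ≈ 0.509 J/(g·°C)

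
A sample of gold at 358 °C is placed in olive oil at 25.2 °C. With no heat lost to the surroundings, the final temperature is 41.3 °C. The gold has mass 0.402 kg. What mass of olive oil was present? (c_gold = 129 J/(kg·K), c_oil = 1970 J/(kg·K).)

m ≈ 0.518 kg

Setting the total heat transfer to zero:
0.402×129×(41.3 − 358) + m×1970×(41.3 − 25.2) = 0
31717 m = 16423
m = 16423/31717 ≈ 0.5178 kg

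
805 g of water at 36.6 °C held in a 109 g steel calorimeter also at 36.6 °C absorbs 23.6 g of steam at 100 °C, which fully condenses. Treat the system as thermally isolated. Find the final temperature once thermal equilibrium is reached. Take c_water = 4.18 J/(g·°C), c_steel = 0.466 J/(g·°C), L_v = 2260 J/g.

T_f ≈ 53.6 °C

Heat gained plus heat lost sum to zero:
condense steam: −23.6×2260 = −53336
  condensed water 100 °C→T: 98.65(T − 100)
  original water: 3364.9(T − 36.6)
  steel cup: 109×0.466×(T − 36.6) = 50.79(T − 36.6)
3514.3 T = 53336 + 9864.8 + 125014 = 188215
T ≈ 53.56 °C — below 100 °C, confirming all the steam condensed.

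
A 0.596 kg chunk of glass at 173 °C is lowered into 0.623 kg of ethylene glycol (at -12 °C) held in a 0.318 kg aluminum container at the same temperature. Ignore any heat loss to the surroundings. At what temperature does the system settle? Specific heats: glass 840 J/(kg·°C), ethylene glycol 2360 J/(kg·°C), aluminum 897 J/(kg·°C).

Taking heat into each body as positive, Σ m c ΔT = 0:
0.596×840×(T − 173) + 0.623×2360×(T − (-12)) + 0.318×897×(T − (-12)) = 0
(500.64 + 1470.3 + 285.25) T = 500.64×173 + 1470.3×(-12) + 285.25×(-12)
T = 65544/2256.2 ≈ 29.05 °C

T_f ≈ 29.1 °C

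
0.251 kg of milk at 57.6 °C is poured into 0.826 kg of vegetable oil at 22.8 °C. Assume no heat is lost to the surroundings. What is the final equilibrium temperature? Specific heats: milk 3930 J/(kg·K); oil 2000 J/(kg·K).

Heat lost by the milk equals heat gained by the oil:
0.251·3930·(57.6 − T) = 0.826·2000·(T − 22.8)
986.43(57.6 − T) = 1652(T − 22.8)
2638.4 T = 94484  ⇒  T ≈ 35.81 °C

T_f ≈ 35.8 °C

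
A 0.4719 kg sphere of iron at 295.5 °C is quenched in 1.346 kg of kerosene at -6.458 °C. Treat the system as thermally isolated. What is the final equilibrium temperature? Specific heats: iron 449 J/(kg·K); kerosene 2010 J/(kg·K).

T_f ≈ 15.5 °C

Set heat shed by the hot body equal to heat absorbed by the cold body:
0.4719·449·(295.5 − T) = 1.346·2010·(T − (-6.458))
211.88(295.5 − T) = 2705.5(T − (-6.458))
2917.3 T = 45140  ⇒  T ≈ 15.47 °C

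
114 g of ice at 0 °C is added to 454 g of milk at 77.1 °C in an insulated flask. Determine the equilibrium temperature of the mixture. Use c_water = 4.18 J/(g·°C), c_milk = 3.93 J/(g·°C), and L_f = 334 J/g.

Energy conservation, ΣQ = 0:
latent heat to melt: 114×334 = 38076; warm the meltwater: 476.52 T; milk: 1784.2(T − 77.1)
2260.7 T = 137563 − 38076 = 99487
T ≈ 44.01 °C — above 0 °C, consistent with complete melting.

T_f ≈ 44.0 °C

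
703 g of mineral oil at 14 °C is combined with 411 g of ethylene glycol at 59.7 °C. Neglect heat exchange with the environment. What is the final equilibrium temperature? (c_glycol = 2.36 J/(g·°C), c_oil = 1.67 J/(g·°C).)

Set heat shed by the hot body equal to heat absorbed by the cold body:
411*2.36*(59.7 − T) = 703*1.67*(T − 14)
969.96(59.7 − T) = 1174(T − 14)
2144 T = 74343  ⇒  T ≈ 34.68 °C

T_f ≈ 34.7 °C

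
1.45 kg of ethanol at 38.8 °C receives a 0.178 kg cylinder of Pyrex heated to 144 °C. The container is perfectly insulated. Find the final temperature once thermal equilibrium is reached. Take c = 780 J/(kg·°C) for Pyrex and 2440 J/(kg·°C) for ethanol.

Setting the total heat transfer to zero:
0.178×780×(T − 144) + 1.45×2440×(T − 38.8) = 0
138.84(T − 144) + 3538(T − 38.8) = 0
(138.84 + 3538) T = 138.84×144 + 3538×38.8
T ≈ 42.77 °C

T_f ≈ 42.8 °C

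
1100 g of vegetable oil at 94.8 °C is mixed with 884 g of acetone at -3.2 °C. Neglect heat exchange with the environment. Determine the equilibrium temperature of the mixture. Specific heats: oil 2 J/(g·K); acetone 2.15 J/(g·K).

Set heat shed by the hot body equal to heat absorbed by the cold body:
1100*2*(94.8 − T) = 884*2.15*(T − (-3.2))
2200(94.8 − T) = 1900.6(T − (-3.2))
4100.6 T = 202478  ⇒  T ≈ 49.38 °C

T_f ≈ 49.4 °C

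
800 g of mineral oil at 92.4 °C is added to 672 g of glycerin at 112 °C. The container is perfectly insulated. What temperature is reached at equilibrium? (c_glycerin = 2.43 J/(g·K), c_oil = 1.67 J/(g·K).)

Set heat shed by the hot body equal to heat absorbed by the cold body:
672·2.43·(112 − T) = 800·1.67·(T − 92.4)
1633(112 − T) = 1336(T − 92.4)
2969 T = 306338  ⇒  T ≈ 103.18 °C

T_f ≈ 103.2 °C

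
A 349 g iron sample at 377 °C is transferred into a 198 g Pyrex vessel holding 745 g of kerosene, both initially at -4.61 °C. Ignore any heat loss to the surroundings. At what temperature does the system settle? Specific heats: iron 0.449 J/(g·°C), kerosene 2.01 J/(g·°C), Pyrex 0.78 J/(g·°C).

Conservation of energy gives ΣQ = 0:
349·0.449·(T − 377) + 745·2.01·(T − (-4.61)) + 198·0.78·(T − (-4.61)) = 0
(156.7 + 1497.4 + 154.44) T = 156.7·377 + 1497.4·(-4.61) + 154.44·(-4.61)
T = 51461 / 1808.6 = 28.5 °C

T_f ≈ 28.5 °C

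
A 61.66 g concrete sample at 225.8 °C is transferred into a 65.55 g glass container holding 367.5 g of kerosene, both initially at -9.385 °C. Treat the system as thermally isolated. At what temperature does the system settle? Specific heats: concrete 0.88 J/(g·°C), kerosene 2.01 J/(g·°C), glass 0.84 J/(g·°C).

T_f ≈ 5.7 °C

Taking heat into each body as positive, Σ m c ΔT = 0:
61.66·0.88·(T − 225.8) + 367.5·2.01·(T − (-9.385)) + 65.55·0.84·(T − (-9.385)) = 0
54.26(T − 225.8) + 738.67(T − (-9.385)) + 55.06(T − (-9.385)) = 0
(54.26 + 738.67 + 55.06) T = 54.26·225.8 + 738.67·(-9.385) + 55.06·(-9.385)
T = 4802.9 / 848 = 5.66 °C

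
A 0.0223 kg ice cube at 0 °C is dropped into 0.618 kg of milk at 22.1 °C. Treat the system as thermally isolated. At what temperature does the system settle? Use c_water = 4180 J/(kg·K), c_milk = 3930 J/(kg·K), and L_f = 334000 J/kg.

Heat gained plus heat lost sum to zero:
melt ice: 0.0223×334000 = 7448.2; meltwater 0→T: 0.0223×4180×T = 93.21 T; milk cools: 0.618×3930×(T − 22.1) = 2428.7(T − 22.1)
2522 T = 53675 − 7448.2 = 46227
T ≈ 18.33 °C — above 0 °C, consistent with complete melting.

T_f ≈ 18.3 °C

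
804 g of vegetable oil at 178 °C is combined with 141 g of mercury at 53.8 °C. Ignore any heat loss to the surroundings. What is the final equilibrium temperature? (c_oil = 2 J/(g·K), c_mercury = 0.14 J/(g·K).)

T_f is the heat-capacity-weighted average of the initial temperatures:
T_f = (1608×178 + 19.74×53.8) / (1608 + 19.74)
    = 287286 / 1627.7 ≈ 176.49 °C

T_f ≈ 176.5 °C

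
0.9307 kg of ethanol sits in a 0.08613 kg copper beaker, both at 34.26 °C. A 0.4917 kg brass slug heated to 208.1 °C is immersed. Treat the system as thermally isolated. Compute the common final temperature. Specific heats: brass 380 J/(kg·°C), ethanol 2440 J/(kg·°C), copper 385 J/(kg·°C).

T_f ≈ 47.3 °C

Net heat exchanged in the isolated system is zero:
0.4917·380·(T − 208.1) + 0.9307·2440·(T − 34.26) + 0.08613·385·(T − 34.26) = 0
2490.9 T = 117820
T ≈ 47.30 °C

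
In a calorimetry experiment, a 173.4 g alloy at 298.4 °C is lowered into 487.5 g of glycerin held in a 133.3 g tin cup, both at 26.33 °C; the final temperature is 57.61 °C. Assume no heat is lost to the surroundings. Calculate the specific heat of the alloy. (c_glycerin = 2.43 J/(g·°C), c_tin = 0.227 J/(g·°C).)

c ≈ 0.91 J/(g·°C)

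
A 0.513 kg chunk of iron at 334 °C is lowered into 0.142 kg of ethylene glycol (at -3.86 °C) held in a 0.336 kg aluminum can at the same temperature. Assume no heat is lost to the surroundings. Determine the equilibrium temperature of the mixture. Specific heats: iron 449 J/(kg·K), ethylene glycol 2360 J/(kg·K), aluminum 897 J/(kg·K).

T_f ≈ 85.9 °C

Energy conservation, ΣQ = 0:
0.513·449·(T − 334) + 0.142·2360·(T − (-3.86)) + 0.336·897·(T − (-3.86)) = 0
230.34(T − 334) + 335.12(T − (-3.86)) + 301.39(T − (-3.86)) = 0
866.85 T = 74476
T = 74476/866.85 ≈ 85.92 °C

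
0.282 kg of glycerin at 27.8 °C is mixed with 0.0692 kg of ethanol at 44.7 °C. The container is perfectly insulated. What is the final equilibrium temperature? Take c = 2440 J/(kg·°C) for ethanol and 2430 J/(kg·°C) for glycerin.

T_f ≈ 31.1 °C

Heat lost by the ethanol equals heat gained by the glycerin:
0.0692*2440*(44.7 − T) = 0.282*2430*(T − 27.8)
168.85(44.7 − T) = 685.26(T − 27.8)
854.11 T = 26598  ⇒  T ≈ 31.14 °C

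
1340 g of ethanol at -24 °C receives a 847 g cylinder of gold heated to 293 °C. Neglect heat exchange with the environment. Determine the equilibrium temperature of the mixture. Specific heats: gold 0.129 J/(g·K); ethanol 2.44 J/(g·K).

T_f ≈ -13.7 °C

Let T be the final temperature. ΣQ_i = 0:
847×0.129×(T − 293) + 1340×2.44×(T − (-24)) = 0
109.26(T − 293) + 3269.6(T − (-24)) = 0
3378.9 T = -46456
T = -46456 / 3378.9 = -13.7 °C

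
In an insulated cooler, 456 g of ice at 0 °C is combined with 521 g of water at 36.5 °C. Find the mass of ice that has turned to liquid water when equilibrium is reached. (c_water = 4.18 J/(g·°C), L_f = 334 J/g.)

m_melted ≈ 238 g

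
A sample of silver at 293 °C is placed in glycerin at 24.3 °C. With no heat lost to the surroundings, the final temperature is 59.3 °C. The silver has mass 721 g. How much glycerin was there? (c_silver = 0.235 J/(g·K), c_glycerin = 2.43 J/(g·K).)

|Q_silver| = |Q_glycerin|:
721×0.235×(293 − 59.3) = m×2.43×(59.3 − 24.3)
85.05 m = 39597  ⇒  m ≈ 465.6 g

m ≈ 466 g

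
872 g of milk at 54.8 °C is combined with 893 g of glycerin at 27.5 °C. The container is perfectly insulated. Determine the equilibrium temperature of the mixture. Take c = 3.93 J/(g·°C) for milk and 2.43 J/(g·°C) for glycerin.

T_f ≈ 44.2 °C

Set heat shed by the hot body equal to heat absorbed by the cold body:
872·3.93·(54.8 − T) = 893·2.43·(T − 27.5)
3427(54.8 − T) = 2170(T − 27.5)
5597 T = 247472  ⇒  T ≈ 44.22 °C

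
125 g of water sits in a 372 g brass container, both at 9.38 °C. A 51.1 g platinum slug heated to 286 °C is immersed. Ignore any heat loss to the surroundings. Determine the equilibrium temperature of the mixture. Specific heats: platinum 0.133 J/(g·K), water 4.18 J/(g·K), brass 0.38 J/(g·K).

T_f ≈ 12.2 °C

Conservation of energy gives ΣQ = 0:
51.1·0.133·(T − 286) + 125·4.18·(T − 9.38) + 372·0.38·(T − 9.38) = 0
6.796(T − 286) + 522.5(T − 9.38) + 141.36(T − 9.38) = 0
670.66 T = 8170.7
T = 8170.7 / 670.66 = 12.2 °C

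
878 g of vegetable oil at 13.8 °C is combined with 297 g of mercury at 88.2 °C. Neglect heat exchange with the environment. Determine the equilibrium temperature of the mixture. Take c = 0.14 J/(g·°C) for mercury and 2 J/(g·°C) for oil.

T_f ≈ 15.5 °C

Energy conservation, ΣQ = 0:
297×0.14×(T − 88.2) + 878×2×(T − 13.8) = 0
41.58(T − 88.2) + 1756(T − 13.8) = 0
(41.58 + 1756) T = 41.58×88.2 + 1756×13.8
T = 27900/1797.6 ≈ 15.52 °C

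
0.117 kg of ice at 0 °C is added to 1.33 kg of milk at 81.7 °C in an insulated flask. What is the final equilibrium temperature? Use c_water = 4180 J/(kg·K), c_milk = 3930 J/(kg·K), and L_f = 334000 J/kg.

T_f ≈ 67.9 °C

Heat gained plus heat lost sum to zero:
latent heat to melt: 0.117×334000 = 39078
  warm the meltwater: 489.06 T
  milk: 5226.9(T − 81.7)
5716 T = 427038 − 39078 = 387960
T ≈ 67.87 °C (positive, so assuming full melt was valid).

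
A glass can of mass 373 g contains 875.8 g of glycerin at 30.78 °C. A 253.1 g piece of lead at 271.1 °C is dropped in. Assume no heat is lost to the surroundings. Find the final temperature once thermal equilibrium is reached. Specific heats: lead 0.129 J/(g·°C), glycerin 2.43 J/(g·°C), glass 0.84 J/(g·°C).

T_f ≈ 34.0 °C

Setting the total heat transfer to zero:
253.1×0.129×(T − 271.1) + 875.8×2.43×(T − 30.78) + 373×0.84×(T − 30.78) = 0
(32.65 + 2128.2 + 313.32) T = 32.65×271.1 + 2128.2×30.78 + 313.32×30.78
T = 84001 / 2474.2 = 34 °C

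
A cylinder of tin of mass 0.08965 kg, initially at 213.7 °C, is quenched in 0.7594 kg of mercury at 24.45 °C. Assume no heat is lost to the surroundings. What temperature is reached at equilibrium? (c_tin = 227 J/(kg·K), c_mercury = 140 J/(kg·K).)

Heat gained plus heat lost sum to zero:
0.08965*227*(T − 213.7) + 0.7594*140*(T − 24.45) = 0
(20.35 + 106.32) T = 20.35*213.7 + 106.32*24.45
T = 6948.3 / 126.67 = 54.9 °C

T_f ≈ 54.9 °C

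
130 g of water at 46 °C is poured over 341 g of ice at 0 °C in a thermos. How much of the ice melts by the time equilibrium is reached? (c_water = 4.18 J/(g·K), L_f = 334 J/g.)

m_melted ≈ 74.8 g

Water can give up m c ΔT = 130·4.18·46 = 24996 J before reaching 0 °C.
Melting all 341 g of ice would need 341·334 = 113894 J.
Since 24996 < 113894 J, not all the ice melts; equilibrium is at 0 °C.
m_melted·334 = 24996  ⇒  m_melted ≈ 74.84 g.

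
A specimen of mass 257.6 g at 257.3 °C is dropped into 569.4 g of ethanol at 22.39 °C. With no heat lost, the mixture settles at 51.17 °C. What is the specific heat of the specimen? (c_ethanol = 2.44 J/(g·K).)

c ≈ 0.753 J/(g·K)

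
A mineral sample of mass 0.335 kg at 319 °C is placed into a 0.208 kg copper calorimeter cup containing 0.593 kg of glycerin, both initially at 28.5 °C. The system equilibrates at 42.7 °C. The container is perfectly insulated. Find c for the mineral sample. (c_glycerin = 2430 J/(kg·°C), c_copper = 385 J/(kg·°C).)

Net heat exchanged in the isolated system is zero:
0.335·c·(42.7 − 319) + 0.593·2430·(42.7 − 28.5) + 0.208·385·(42.7 − 28.5) = 0
-92.56 c = -21599
c = -21599/-92.56 ≈ 233.4 J/(kg·°C)

c ≈ 233 J/(kg·°C)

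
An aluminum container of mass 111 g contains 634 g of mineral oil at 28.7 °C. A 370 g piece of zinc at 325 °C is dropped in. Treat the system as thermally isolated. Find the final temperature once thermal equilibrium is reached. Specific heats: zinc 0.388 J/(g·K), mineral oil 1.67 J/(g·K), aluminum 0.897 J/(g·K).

Taking heat into each body as positive, Σ m c ΔT = 0:
370*0.388*(T − 325) + 634*1.67*(T − 28.7) + 111*0.897*(T − 28.7) = 0
143.56(T − 325) + 1058.8(T − 28.7) + 99.57(T − 28.7) = 0
(143.56 + 1058.8 + 99.57) T = 143.56*325 + 1058.8*28.7 + 99.57*28.7
T ≈ 61.37 °C

T_f ≈ 61.4 °C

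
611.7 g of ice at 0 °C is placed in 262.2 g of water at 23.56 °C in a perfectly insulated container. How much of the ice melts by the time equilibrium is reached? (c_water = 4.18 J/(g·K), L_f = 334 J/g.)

m_melted ≈ 77.3 g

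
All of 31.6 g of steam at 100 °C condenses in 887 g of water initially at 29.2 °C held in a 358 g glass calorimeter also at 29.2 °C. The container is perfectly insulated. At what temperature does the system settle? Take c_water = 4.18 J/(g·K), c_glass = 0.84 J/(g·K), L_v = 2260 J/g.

Energy conservation, ΣQ = 0:
steam→water at 100 °C releases m L_v = 31.6×2260 = 71416; condensate cools 100→T: 31.6×4.18×(T − 100) = 132.09(T − 100); water warms: 887×4.18×(T − 29.2) = 3707.7(T − 29.2); cup: 300.72(T − 29.2)
4140.5 T = 71416 + 13209 + 117045 = 201669
T ≈ 48.71 °C (< 100 °C, so full condensation is consistent).

T_f ≈ 48.7 °C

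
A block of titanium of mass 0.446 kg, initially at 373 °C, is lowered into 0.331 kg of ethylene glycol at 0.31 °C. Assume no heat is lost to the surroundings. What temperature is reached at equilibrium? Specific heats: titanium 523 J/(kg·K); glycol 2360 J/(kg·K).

T_f ≈ 86.0 °C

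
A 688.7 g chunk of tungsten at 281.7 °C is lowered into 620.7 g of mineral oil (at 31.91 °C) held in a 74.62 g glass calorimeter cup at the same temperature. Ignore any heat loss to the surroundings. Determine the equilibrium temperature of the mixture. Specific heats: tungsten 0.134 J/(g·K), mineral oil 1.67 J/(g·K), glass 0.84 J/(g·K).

T_f ≈ 51.3 °C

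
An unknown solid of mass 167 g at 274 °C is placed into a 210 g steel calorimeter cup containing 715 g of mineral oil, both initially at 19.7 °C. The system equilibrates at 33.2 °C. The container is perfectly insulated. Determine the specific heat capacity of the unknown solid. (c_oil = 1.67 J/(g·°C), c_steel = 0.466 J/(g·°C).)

c ≈ 0.434 J/(g·°C)

Net heat exchanged in the isolated system is zero:
167·c·(33.2 − 274) + 715·1.67·(33.2 − 19.7) + 210·0.466·(33.2 − 19.7) = 0
-40214 c = -17441
c = -17441/-40214 ≈ 0.4337 J/(g·°C)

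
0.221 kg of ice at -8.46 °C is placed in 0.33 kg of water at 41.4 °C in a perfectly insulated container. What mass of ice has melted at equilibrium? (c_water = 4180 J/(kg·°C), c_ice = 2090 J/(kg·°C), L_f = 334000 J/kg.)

m_melted ≈ 0.159 kg

Heat available from the water dropping to 0 °C: 0.33×4180×41.4 = 57107 J.
Warming the ice to 0 °C takes 0.221×2090×8.46 = 3907.6 J, leaving 53200 J for melting.
Melting all 0.221 kg of ice would need 0.221×334000 = 73814 J.
That's not enough to melt it all — equilibrium is at 0 °C with ice remaining.
Mass melted = 53200/334000 ≈ 0.1593 kg.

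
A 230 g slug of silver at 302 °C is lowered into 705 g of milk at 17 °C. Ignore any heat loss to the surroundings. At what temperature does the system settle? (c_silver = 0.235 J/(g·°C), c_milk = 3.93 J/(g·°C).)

T_f ≈ 22.5 °C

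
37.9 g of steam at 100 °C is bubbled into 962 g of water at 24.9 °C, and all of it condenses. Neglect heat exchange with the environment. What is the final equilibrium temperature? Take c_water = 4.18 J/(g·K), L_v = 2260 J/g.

T_f ≈ 48.2 °C

Let T be the final temperature. ΣQ_i = 0:
latent heat released on condensation: 37.9·2260 = 85654; condensed water 100 °C→T: 158.42(T − 100); water warms: 962·4.18·(T − 24.9) = 4021.2(T − 24.9)
4179.6 T = 85654 + 15842 + 100127 = 201623
T ≈ 48.24 °C, under the boiling point, so the assumption holds.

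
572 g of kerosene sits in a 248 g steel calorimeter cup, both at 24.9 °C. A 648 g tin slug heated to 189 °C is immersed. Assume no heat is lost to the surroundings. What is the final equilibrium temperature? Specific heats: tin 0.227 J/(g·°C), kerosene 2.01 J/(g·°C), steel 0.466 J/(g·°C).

Conservation of energy gives ΣQ = 0:
648*0.227*(T − 189) + 572*2.01*(T − 24.9) + 248*0.466*(T − 24.9) = 0
1412.4 T = 59307
T = 59307/1412.4 ≈ 41.99 °C

T_f ≈ 42.0 °C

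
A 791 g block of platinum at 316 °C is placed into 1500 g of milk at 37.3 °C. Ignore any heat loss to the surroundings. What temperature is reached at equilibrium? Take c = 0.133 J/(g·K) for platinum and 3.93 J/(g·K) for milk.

T_f ≈ 42.2 °C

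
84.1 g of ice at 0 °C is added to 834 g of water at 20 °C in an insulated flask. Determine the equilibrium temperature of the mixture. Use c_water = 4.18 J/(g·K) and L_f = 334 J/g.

T_f ≈ 10.8 °C

Sum of m c ΔT and latent-heat terms is zero:
fusion: m_ice L_f = 84.1·334 = 28089; meltwater 0→T: 84.1·4.18·T = 351.54 T; water: 3486.1(T − 20)
3837.7 T = 69722 − 28089 = 41633
T ≈ 10.85 °C (positive, so assuming full melt was valid).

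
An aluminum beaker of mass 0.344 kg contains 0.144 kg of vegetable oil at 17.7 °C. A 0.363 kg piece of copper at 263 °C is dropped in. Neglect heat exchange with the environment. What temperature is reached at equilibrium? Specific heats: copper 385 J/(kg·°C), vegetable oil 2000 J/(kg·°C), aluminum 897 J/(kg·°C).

Conservation of energy gives ΣQ = 0:
0.363*385*(T − 263) + 0.144*2000*(T − 17.7) + 0.344*897*(T − 17.7) = 0
139.75(T − 263) + 288(T − 17.7) + 308.57(T − 17.7) = 0
(139.75 + 288 + 308.57) T = 139.75*263 + 288*17.7 + 308.57*17.7
T = 47315/736.32 ≈ 64.26 °C

T_f ≈ 64.3 °C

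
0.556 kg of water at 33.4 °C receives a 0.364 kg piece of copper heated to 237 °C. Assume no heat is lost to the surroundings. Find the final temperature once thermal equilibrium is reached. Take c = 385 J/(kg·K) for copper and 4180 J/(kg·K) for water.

T_f is the heat-capacity-weighted average of the initial temperatures:
T_f = (140.14*237 + 2324.1*33.4) / (140.14 + 2324.1)
    = 110837 / 2464.2 ≈ 44.98 °C

T_f ≈ 45.0 °C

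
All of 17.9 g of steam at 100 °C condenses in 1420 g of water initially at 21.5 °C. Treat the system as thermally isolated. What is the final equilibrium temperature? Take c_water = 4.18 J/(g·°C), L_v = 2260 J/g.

Let T be the final temperature. ΣQ_i = 0:
condense steam: −17.9×2260 = −40454
  condensed water 100 °C→T: 74.82(T − 100)
  original water: 5935.6(T − 21.5)
6010.4 T = 40454 + 7482.2 + 127615 = 175552
T ≈ 29.21 °C — below 100 °C, confirming all the steam condensed.

T_f ≈ 29.2 °C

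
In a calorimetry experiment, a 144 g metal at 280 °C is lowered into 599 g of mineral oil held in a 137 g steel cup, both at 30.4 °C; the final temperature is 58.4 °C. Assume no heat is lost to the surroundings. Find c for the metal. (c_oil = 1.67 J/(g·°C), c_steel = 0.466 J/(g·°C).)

c ≈ 0.934 J/(g·°C)

Energy conservation, ΣQ = 0:
144×c×(58.4 − 280) + 599×1.67×(58.4 − 30.4) + 137×0.466×(58.4 − 30.4) = 0
-31910 c = -29797
c = -29797/-31910 ≈ 0.9338 J/(g·°C)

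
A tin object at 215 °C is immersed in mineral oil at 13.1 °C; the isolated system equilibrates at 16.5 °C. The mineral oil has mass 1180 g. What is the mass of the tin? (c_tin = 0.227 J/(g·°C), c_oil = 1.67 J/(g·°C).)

|Q_tin| = |Q_oil|:
m·0.227·(215 − 16.5) = 1180·1.67·(16.5 − 13.1)
45.06 m = 6700  ⇒  m ≈ 148.7 g

m ≈ 149 g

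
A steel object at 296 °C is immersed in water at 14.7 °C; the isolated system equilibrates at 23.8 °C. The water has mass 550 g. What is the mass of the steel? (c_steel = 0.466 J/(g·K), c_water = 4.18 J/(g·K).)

m ≈ 165 g

|Q_steel| = |Q_water|:
m×0.466×(296 − 23.8) = 550×4.18×(23.8 − 14.7)
126.85 m = 20921  ⇒  m ≈ 164.9 g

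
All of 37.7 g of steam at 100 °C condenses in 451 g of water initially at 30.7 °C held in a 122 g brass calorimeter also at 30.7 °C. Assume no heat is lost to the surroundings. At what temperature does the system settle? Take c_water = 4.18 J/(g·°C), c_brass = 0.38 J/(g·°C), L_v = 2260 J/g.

T_f ≈ 76.7 °C

Sum of m c ΔT and latent-heat terms is zero:
steam→water at 100 °C releases m L_v = 37.7·2260 = 85202
  condensate cools 100→T: 37.7·4.18·(T − 100) = 157.59(T − 100)
  original water: 1885.2(T − 30.7)
  brass cup: 122·0.38·(T − 30.7) = 46.36(T − 30.7)
2089.1 T = 85202 + 15759 + 59298 = 160259
T ≈ 76.71 °C, under the boiling point, so the assumption holds.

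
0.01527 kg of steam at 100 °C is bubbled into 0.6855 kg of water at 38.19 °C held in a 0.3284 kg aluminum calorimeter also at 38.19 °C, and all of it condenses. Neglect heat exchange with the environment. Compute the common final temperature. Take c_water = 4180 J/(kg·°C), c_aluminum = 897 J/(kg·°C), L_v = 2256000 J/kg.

T_f ≈ 50.1 °C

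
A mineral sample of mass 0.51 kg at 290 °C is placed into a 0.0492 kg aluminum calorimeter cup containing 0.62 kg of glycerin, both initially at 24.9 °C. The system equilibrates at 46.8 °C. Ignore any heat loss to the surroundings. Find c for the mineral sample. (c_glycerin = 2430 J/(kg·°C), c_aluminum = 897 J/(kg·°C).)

c ≈ 274 J/(kg·°C)

Conservation of energy gives ΣQ = 0:
0.51×c×(46.8 − 290) + 0.62×2430×(46.8 − 24.9) + 0.0492×897×(46.8 − 24.9) = 0
-124.03 c = -33961
c = -33961/-124.03 ≈ 273.8 J/(kg·°C)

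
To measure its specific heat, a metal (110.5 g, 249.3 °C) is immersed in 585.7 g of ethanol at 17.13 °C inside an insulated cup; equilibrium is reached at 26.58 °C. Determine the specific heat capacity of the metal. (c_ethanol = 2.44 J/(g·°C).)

c ≈ 0.549 J/(g·°C)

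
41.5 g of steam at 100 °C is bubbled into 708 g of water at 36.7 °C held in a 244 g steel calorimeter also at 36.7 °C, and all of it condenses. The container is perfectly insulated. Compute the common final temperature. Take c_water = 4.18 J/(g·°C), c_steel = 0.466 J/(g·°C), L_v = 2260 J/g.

T_f ≈ 69.0 °C

Sum of m c ΔT and latent-heat terms is zero:
latent heat released on condensation: 41.5·2260 = 93790; condensed water 100 °C→T: 173.47(T − 100); water warms: 708·4.18·(T − 36.7) = 2959.4(T − 36.7); steel cup: 244·0.466·(T − 36.7) = 113.7(T − 36.7)
3246.6 T = 93790 + 17347 + 112784 = 223921
T ≈ 68.97 °C (< 100 °C, so full condensation is consistent).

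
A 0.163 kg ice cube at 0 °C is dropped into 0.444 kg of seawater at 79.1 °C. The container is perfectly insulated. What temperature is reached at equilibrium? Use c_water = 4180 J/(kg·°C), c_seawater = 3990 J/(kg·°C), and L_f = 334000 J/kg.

T_f ≈ 34.9 °C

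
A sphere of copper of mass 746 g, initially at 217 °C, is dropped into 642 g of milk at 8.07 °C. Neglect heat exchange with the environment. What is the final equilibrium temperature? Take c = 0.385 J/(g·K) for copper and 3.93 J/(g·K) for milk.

T_f ≈ 29.4 °C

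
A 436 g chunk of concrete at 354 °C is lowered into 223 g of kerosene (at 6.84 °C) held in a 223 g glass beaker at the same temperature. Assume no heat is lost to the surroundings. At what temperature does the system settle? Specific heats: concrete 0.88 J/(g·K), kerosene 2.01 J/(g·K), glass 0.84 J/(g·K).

T_f ≈ 137.5 °C

With ΣQ=0 the equilibrium temperature is the m·c-weighted mean:
T_f = (383.68·354 + 448.23·6.84 + 187.32·6.84) / (383.68 + 448.23 + 187.32)
    = 140170 / 1019.2 ≈ 137.53 °C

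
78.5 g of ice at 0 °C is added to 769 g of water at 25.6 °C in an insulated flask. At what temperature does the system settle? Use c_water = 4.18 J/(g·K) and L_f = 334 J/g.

Conservation of energy gives ΣQ = 0:
latent heat to melt: 78.5·334 = 26219; warm the meltwater: 328.13 T; water cools: 769·4.18·(T − 25.6) = 3214.4(T − 25.6)
3542.5 T = 82289 − 26219 = 56070
T ≈ 15.83 °C. Since T > 0 °C, the all-ice-melts assumption holds.

T_f ≈ 15.8 °C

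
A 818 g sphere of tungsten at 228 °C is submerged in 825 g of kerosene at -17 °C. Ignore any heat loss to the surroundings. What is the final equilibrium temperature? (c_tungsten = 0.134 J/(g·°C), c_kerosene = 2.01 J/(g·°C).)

T_f ≈ -1.8 °C

Let T be the final temperature. ΣQ_i = 0:
818×0.134×(T − 228) + 825×2.01×(T − (-17)) = 0
(109.61 + 1658.2) T = 109.61×228 + 1658.2×(-17)
T = -3198.7 / 1767.9 = -1.81 °C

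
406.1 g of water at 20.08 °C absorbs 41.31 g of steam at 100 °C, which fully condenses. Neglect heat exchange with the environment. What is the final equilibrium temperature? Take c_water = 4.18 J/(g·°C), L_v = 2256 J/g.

T_f ≈ 77.3 °C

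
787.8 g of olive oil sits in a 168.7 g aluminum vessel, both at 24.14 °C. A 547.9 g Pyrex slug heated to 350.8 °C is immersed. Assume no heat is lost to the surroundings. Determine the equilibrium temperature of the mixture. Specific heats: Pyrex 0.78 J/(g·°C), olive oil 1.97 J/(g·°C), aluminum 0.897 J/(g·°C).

T_f ≈ 89.7 °C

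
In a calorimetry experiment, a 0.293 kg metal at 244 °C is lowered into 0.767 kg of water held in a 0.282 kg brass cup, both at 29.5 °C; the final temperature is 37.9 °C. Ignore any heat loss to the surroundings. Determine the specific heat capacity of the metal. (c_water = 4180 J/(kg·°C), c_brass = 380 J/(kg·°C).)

c ≈ 461 J/(kg·°C)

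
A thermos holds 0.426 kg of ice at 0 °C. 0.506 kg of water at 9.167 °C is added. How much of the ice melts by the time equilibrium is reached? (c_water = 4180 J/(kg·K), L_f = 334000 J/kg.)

m_melted ≈ 0.0581 kg

Water can give up m c ΔT = 0.506×4180×9.167 = 19389 J before reaching 0 °C.
To melt every bit of ice: 0.426×334000 = 142284 J.
Since 19389 < 142284 J, not all the ice melts; equilibrium is at 0 °C.
m_melted×334000 = 19389  ⇒  m_melted ≈ 0.05805 kg.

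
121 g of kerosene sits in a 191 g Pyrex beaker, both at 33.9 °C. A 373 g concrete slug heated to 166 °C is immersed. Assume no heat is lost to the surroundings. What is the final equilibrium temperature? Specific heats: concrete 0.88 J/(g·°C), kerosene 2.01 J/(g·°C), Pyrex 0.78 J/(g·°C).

T_f ≈ 94.1 °C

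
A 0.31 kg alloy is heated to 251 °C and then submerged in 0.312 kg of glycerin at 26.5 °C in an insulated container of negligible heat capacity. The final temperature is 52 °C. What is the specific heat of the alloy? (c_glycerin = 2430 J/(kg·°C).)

Net heat exchanged in the isolated system is zero:
0.31·c·(52 − 251) + 0.312·2430·(52 − 26.5) = 0
-61.69 c = -19333
c = -19333/-61.69 ≈ 313.4 J/(kg·°C)

c ≈ 313 J/(kg·°C)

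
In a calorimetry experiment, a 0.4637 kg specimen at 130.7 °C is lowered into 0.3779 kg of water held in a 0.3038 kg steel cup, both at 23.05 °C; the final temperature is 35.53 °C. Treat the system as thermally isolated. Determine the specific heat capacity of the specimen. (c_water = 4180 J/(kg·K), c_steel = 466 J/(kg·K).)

Setting the total heat transfer to zero:
0.4637×c×(35.53 − 130.7) + 0.3779×4180×(35.53 − 23.05) + 0.3038×466×(35.53 − 23.05) = 0
-44.13 c = -21480
c = -21480/-44.13 ≈ 486.8 J/(kg·K)

c ≈ 487 J/(kg·K)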